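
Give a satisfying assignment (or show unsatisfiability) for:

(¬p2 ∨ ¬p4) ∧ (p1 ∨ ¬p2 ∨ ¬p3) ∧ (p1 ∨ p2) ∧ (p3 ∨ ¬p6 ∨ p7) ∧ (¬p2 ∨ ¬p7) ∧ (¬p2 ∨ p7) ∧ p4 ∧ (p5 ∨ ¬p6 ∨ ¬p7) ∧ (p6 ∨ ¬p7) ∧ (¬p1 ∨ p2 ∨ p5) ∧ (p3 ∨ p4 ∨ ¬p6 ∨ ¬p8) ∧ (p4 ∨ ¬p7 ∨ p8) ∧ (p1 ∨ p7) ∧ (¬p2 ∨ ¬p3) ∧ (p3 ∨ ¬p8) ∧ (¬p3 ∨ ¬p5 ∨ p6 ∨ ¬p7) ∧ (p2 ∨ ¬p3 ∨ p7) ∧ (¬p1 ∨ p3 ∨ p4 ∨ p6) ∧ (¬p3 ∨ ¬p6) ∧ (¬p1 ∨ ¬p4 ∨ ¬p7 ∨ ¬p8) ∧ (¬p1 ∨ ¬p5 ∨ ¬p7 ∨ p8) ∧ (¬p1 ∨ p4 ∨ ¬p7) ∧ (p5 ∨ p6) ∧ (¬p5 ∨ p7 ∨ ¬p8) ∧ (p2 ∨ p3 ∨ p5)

p1: True, p2: False, p3: False, p4: True, p5: True, p6: False, p7: False, p8: False

Unit clause (p4) forces p4 = True.
In (¬p2 ∨ ¬p4) only ¬p2 is left, so p2 = False.
In (p1 ∨ p2) only p1 is left, so p1 = True.
In (¬p1 ∨ p2 ∨ p5) only p5 is left, so p5 = True.
Try p3 = True:
  (p2 ∨ ¬p3 ∨ p7) forces p7 = True.
  (p6 ∨ ¬p7) forces p6 = True.
  clause (¬p3 ∨ ¬p6) is falsified — backtrack.
So p3 = False.
  then (p3 ∨ ¬p8) forces p8 = False.
  then (¬p1 ∨ ¬p5 ∨ ¬p7 ∨ p8) forces p7 = False.
  then (p3 ∨ ¬p6 ∨ p7) forces p6 = False.
All clauses satisfied.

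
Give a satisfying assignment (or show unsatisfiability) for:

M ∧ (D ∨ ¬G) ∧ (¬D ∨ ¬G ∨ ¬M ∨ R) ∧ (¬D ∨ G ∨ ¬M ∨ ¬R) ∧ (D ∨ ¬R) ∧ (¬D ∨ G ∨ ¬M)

Unit clause (M) forces M = True.
Set G = False.
  then (¬D ∨ G ∨ ¬M) forces D = False.
  then (D ∨ ¬R) forces R = False.
Check each clause:
  (M): M holds.
  (D ∨ ¬G): ¬G holds.
  (¬D ∨ ¬G ∨ ¬M ∨ R): ¬D holds.
  (¬D ∨ G ∨ ¬M ∨ ¬R): ¬D holds.
  (D ∨ ¬R): ¬R holds.
  (¬D ∨ G ∨ ¬M): ¬D holds.
All clauses satisfied.

G: False, D: False, R: False, M: True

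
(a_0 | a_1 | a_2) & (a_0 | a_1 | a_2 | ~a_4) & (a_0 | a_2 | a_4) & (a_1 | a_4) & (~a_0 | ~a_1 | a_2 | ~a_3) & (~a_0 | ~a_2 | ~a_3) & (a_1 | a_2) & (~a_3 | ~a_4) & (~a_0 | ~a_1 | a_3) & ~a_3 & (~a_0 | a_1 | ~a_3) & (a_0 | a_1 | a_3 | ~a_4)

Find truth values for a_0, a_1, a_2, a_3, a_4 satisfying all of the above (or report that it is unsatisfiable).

a_0=T, a_1=F, a_2=T, a_3=F, a_4=T

Unit clause (~a_3) forces a_3 = False.
Set a_0 = True.
  then (~a_0 | ~a_1 | a_3) forces a_1 = False.
  then (a_1 | a_4) forces a_4 = True.
  then (a_1 | a_2) forces a_2 = True.
All clauses satisfied.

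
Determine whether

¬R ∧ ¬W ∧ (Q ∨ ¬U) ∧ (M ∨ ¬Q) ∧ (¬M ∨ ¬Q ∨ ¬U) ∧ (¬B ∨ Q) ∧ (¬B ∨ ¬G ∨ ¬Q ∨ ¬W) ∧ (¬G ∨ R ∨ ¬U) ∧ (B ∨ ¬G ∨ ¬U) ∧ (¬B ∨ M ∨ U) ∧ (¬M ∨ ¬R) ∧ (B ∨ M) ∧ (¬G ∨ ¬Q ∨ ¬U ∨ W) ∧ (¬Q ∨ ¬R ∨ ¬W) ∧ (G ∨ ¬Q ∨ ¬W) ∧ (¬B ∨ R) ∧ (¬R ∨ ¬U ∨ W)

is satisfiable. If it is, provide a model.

B=F, M=T, G=T, U=F, W=F, R=F, Q=F

Unit clause (¬R) forces R = False.
Unit clause (¬W) forces W = False.
In (¬B ∨ R) only ¬B is left, so B = False.
In (B ∨ M) only M is left, so M = True.
Set G = True.
  then (¬G ∨ R ∨ ¬U) forces U = False.
Set Q = False.
All clauses satisfied.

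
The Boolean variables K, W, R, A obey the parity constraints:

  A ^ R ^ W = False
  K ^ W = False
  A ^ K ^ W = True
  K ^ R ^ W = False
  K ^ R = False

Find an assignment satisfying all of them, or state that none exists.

Adding constraints 1, 3, 5 mod 2: every variable appears an even number of times on the left, so the left side is 0.
But the right sides sum to 1 (mod 2). 0 ≠ 1 — the system is inconsistent.

The formula is unsatisfiable.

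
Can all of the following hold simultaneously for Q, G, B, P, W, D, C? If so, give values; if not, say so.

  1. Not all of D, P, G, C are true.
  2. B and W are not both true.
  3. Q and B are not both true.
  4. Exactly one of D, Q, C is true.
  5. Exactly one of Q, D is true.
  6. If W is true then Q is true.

Q=F, G=T, B=T, P=F, W=F, D=T, C=F

  (1) {D, P, G, C}: 2/4 true — not all ✓
  (2) B=T, W=F — not both ✓
  (3) Q=F, B=T — not both ✓
  (4) {D, Q, C}: 1 true — exactly one ✓
  (5) {Q, D}: 1 true — exactly one ✓
  (6) W=F ⇒ Q: vacuous ✓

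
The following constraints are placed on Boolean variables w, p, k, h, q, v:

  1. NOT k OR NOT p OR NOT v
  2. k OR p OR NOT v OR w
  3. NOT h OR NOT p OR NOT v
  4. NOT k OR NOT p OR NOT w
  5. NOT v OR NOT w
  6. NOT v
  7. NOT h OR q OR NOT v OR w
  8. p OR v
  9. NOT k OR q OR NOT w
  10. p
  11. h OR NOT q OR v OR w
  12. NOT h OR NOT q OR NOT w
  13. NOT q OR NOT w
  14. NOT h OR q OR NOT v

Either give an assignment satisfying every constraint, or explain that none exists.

Unit clause (NOT v) forces v = False.
In (p OR v) only p is left, so p = True.
Set w = True.
  then (NOT k OR NOT p OR NOT w) forces k = False.
  then (NOT q OR NOT w) forces q = False.
Set h = True.
All clauses satisfied.

w = True, p = True, k = False, h = True, q = False, v = False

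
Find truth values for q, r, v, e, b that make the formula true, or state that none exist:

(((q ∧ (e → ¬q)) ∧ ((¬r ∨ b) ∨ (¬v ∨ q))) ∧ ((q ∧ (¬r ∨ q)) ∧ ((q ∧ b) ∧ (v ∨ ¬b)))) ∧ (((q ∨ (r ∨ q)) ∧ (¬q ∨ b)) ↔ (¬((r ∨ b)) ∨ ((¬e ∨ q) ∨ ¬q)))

q = True, r = False, v = True, e = False, b = True

  ((q ∧ (e → ¬q)) ∧ ((¬r ∨ b) ∨ (¬v ∨ q))) ∧ ((q ∧ (¬r ∨ q)) ∧ ((q ∧ b) ∧ (v ∨ ¬b))) = True
    (q ∧ (e → ¬q)) ∧ ((¬r ∨ b) ∨ (¬v ∨ q)) = True
      q ∧ (e → ¬q) = True
        e → ¬q = True
          ¬q = False
      (¬r ∨ b) ∨ (¬v ∨ q) = True
        ¬r ∨ b = True
          ¬r = True
        ¬v ∨ q = True
          ¬v = False
    (q ∧ (¬r ∨ q)) ∧ ((q ∧ b) ∧ (v ∨ ¬b)) = True
      q ∧ (¬r ∨ q) = True
        ¬r ∨ q = True
          ¬r = True
      (q ∧ b) ∧ (v ∨ ¬b) = True
        q ∧ b = True
        v ∨ ¬b = True
          ¬b = False
  ((q ∨ (r ∨ q)) ∧ (¬q ∨ b)) ↔ (¬((r ∨ b)) ∨ ((¬e ∨ q) ∨ ¬q)) = True
    (q ∨ (r ∨ q)) ∧ (¬q ∨ b) = True
      q ∨ (r ∨ q) = True
        r ∨ q = True
      ¬q ∨ b = True
        ¬q = False
    ¬((r ∨ b)) ∨ ((¬e ∨ q) ∨ ¬q) = True
      ¬((r ∨ b)) = False
        r ∨ b = True
      (¬e ∨ q) ∨ ¬q = True
        ¬e ∨ q = True
          ¬e = True
        ¬q = False
Both conjuncts True, so the formula holds.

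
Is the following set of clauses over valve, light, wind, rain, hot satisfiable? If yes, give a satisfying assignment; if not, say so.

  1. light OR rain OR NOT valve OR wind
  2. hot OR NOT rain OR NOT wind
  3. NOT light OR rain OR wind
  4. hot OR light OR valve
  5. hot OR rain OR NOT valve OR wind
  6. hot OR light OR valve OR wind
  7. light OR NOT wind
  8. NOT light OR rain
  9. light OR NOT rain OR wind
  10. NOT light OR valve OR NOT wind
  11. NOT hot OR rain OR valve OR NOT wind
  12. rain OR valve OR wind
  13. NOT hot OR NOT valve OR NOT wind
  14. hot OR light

Set valve = False.
Set light = True.
  then (NOT light OR rain) forces rain = True.
  then (NOT light OR valve OR NOT wind) forces wind = False.
Set hot = False.
All clauses satisfied.

valve: False; light: True; wind: False; rain: True; hot: False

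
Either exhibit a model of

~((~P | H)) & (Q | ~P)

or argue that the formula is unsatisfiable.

H: False, P: True, Q: True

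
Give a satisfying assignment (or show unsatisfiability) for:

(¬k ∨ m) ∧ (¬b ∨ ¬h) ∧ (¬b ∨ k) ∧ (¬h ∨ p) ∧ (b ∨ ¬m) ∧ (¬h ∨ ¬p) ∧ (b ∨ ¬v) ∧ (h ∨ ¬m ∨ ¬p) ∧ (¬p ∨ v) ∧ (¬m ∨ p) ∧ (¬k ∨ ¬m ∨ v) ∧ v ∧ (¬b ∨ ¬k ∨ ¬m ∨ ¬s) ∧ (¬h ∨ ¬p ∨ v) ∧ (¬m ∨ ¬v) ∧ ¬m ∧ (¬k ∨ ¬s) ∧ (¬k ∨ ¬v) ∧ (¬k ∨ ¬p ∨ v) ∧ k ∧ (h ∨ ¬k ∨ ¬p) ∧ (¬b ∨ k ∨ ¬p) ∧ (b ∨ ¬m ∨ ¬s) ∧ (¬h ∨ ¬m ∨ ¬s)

UNSATISFIABLE

Case m = True:
  Clause (¬m) is falsified — contradiction.
Case m = False:
  (¬k ∨ m) forces k = False.
  Clause (k) is falsified — contradiction.
Both cases fail, so the formula is unsatisfiable.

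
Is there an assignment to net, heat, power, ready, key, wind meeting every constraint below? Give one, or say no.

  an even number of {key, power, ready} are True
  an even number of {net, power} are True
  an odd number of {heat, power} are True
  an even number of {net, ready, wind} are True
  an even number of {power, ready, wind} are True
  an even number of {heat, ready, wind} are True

Adding constraints 2, 3, 4, 6 mod 2: every variable appears an even number of times on the left, so the left side is 0.
But the right sides sum to 1 (mod 2). 0 ≠ 1 — the system is inconsistent.

No satisfying assignment exists.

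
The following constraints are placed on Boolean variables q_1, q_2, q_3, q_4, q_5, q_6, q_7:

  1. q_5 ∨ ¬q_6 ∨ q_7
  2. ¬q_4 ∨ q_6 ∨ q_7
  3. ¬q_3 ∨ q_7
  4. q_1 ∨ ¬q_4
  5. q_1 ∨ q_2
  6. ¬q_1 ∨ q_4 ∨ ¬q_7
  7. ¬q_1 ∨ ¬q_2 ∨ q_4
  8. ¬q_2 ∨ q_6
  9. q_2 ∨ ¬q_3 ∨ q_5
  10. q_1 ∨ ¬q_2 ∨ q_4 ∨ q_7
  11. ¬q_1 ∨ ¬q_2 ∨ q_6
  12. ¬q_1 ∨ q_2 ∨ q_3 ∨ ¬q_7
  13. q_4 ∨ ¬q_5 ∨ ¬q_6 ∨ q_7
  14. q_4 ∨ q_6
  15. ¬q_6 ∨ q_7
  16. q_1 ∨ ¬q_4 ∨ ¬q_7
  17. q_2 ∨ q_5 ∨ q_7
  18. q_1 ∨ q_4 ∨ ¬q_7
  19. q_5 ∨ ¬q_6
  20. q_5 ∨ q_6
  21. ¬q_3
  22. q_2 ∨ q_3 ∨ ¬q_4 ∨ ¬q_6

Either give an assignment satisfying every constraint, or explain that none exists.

Unit clause (¬q_3) forces q_3 = False.
Try q_1 = False:
  (q_1 ∨ ¬q_4) forces q_4 = False.
  (q_1 ∨ q_2) forces q_2 = True.
  (¬q_2 ∨ q_6) forces q_6 = True.
  (q_1 ∨ ¬q_2 ∨ q_4 ∨ q_7) forces q_7 = True.
  clause (q_1 ∨ q_4 ∨ ¬q_7) is falsified — backtrack.
So q_1 = True.
Set q_2 = True.
  then (¬q_1 ∨ ¬q_2 ∨ q_4) forces q_4 = True.
  then (¬q_2 ∨ q_6) forces q_6 = True.
  then (¬q_6 ∨ q_7) forces q_7 = True.
  then (q_5 ∨ ¬q_6) forces q_5 = True.
All clauses satisfied.

q_1=T, q_2=T, q_3=F, q_4=T, q_5=T, q_6=T, q_7=T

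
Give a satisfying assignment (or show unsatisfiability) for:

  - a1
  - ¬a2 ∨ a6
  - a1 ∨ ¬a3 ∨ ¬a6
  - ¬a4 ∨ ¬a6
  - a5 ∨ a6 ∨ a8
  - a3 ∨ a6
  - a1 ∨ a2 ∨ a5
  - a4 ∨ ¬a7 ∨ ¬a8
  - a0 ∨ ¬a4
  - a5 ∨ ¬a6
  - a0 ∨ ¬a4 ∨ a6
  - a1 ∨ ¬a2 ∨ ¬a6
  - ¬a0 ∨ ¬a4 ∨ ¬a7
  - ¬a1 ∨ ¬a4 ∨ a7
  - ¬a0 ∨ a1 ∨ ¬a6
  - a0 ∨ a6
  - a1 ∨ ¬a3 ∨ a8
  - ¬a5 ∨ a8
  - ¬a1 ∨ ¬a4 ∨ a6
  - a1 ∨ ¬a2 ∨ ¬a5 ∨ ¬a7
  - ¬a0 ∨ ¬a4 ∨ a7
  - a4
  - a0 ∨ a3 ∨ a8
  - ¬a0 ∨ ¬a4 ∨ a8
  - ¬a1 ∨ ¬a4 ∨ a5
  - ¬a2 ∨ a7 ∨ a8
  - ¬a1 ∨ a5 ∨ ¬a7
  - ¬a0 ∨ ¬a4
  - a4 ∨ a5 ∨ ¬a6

Unsatisfiable

Case a1 = True:
  (a4) forces a4 = True.
  (¬a4 ∨ ¬a6) forces a6 = False.
  Clause (¬a1 ∨ ¬a4 ∨ a6) is falsified — contradiction.
Case a1 = False:
  Clause (a1) is falsified — contradiction.
Both cases fail, so the formula is unsatisfiable.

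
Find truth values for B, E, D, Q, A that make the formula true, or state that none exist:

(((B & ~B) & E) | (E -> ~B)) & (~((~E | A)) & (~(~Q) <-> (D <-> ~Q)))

B: False, E: True, D: False, Q: False, A: False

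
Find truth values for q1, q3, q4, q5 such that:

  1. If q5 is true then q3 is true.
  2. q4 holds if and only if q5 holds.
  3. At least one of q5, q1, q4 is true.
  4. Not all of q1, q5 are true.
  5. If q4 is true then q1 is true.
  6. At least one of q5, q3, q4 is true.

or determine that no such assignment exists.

q1=T; q3=T; q4=F; q5=F

  (1) q5=F ⇒ q3: vacuous ✓
  (2) q4=F, q5=F — same ✓
  (3) {q5, q1, q4}: 1 true — at least one ✓
  (4) {q1, q5}: 1/2 true — not all ✓
  (5) q4=F ⇒ q1: vacuous ✓
  (6) {q5, q3, q4}: 1 true — at least one ✓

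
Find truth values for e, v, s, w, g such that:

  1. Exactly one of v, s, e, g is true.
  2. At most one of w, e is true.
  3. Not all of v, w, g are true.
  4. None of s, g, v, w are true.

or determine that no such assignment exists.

e = True; v = False; s = False; w = False; g = False

  (1) {v, s, e, g}: 1 true — exactly one ✓
  (2) {w, e}: 1 true — at most one ✓
  (3) {v, w, g}: 0/3 true — not all ✓
  (4) {s, g, v, w}: 0 true — none ✓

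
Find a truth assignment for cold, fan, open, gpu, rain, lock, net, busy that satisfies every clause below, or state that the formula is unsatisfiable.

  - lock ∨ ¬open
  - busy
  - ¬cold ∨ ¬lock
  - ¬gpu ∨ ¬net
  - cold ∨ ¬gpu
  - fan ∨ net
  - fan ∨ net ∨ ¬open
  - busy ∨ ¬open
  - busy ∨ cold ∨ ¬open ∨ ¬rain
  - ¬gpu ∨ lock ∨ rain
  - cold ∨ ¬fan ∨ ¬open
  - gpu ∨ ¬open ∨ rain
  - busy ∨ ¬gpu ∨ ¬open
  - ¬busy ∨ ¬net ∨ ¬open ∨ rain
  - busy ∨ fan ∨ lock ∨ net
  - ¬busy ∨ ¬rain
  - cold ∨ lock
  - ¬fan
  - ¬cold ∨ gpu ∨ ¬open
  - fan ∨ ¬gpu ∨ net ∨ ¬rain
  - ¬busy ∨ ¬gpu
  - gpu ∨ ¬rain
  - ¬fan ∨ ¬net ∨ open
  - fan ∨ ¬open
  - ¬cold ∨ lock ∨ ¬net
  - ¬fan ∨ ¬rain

Unit clause (busy) forces busy = True.
In (¬busy ∨ ¬rain) only ¬rain is left, so rain = False.
Unit clause (¬fan) forces fan = False.
In (¬busy ∨ ¬gpu) only ¬gpu is left, so gpu = False.
In (fan ∨ ¬open) only ¬open is left, so open = False.
In (fan ∨ net) only net is left, so net = True.
Set cold = False.
  then (cold ∨ lock) forces lock = True.
All clauses satisfied.

cold = False, fan = False, open = False, gpu = False, rain = False, lock = True, net = True, busy = True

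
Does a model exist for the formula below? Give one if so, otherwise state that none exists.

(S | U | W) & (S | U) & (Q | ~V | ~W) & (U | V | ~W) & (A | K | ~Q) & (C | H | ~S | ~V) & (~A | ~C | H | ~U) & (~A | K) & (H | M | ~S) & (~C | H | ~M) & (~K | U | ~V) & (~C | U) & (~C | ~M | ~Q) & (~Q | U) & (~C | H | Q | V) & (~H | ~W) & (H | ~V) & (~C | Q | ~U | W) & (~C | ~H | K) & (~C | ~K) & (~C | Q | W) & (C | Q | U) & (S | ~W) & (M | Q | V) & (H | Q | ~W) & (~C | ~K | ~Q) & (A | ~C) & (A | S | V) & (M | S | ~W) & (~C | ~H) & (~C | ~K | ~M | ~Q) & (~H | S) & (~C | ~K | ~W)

Q = False, M = False, V = True, H = True, C = False, K = True, U = True, W = False, S = True, A = False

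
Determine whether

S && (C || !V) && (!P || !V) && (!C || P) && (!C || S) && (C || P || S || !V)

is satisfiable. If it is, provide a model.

Unit clause (S) forces S = True.
Set P = False.
  then (!C || P) forces C = False.
  then (C || !V) forces V = False.
Check each clause:
  (S): S holds.
  (C || !V): !V holds.
  (!P || !V): !P holds.
  (!C || P): !C holds.
  (!C || S): !C holds.
  (C || P || S || !V): S holds.
All clauses satisfied.

P = False, V = False, S = True, C = False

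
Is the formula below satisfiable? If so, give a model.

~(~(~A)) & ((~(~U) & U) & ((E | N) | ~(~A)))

N=T, U=T, A=F, E=T

  ~(~(~A)) = True
    ~(~A) = False
      ~A = True
  (~(~U) & U) & ((E | N) | ~(~A)) = True
    ~(~U) & U = True
      ~(~U) = True
        ~U = False
    (E | N) | ~(~A) = True
      E | N = True
      ~(~A) = False
        ~A = True
Both conjuncts True, so the formula holds.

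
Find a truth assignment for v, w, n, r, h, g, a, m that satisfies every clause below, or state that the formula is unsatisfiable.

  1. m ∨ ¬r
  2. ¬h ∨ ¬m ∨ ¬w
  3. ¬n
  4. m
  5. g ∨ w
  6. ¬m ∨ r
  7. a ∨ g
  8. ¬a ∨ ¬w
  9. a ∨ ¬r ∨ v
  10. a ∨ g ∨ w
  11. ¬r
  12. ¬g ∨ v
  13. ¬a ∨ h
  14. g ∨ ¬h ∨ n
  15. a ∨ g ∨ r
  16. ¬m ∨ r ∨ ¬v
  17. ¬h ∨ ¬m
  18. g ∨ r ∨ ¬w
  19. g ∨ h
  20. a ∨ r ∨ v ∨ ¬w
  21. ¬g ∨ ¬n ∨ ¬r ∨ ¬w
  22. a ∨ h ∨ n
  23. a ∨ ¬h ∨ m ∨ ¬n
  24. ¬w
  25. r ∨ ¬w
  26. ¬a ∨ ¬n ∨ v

Case n = True:
  Clause (¬n) is falsified — contradiction.
Case n = False:
  (m) forces m = True.
  (¬m ∨ r) forces r = True.
  Clause (¬r) is falsified — contradiction.
Both cases fail, so the formula is unsatisfiable.

UNSATISFIABLE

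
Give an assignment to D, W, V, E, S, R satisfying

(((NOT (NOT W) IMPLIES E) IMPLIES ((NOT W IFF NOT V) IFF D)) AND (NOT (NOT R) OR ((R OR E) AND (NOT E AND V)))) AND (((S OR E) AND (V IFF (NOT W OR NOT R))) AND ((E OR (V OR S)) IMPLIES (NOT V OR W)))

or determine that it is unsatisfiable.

D: False, W: True, V: False, E: False, S: True, R: True

  ((NOT (NOT W) IMPLIES E) IMPLIES ((NOT W IFF NOT V) IFF D)) AND (NOT (NOT R) OR ((R OR E) AND (NOT E AND V))) = True
    (NOT (NOT W) IMPLIES E) IMPLIES ((NOT W IFF NOT V) IFF D) = True
      NOT (NOT W) IMPLIES E = False
        NOT (NOT W) = True
          NOT W = False
      (NOT W IFF NOT V) IFF D = True
        NOT W IFF NOT V = False
          NOT W = False
          NOT V = True
    NOT (NOT R) OR ((R OR E) AND (NOT E AND V)) = True
      NOT (NOT R) = True
        NOT R = False
      (R OR E) AND (NOT E AND V) = False
        R OR E = True
        NOT E AND V = False
          NOT E = True
  ((S OR E) AND (V IFF (NOT W OR NOT R))) AND ((E OR (V OR S)) IMPLIES (NOT V OR W)) = True
    (S OR E) AND (V IFF (NOT W OR NOT R)) = True
      S OR E = True
      V IFF (NOT W OR NOT R) = True
        NOT W OR NOT R = False
          NOT W = False
          NOT R = False
    (E OR (V OR S)) IMPLIES (NOT V OR W) = True
      E OR (V OR S) = True
        V OR S = True
      NOT V OR W = True
        NOT V = True
Both conjuncts True, so the formula holds.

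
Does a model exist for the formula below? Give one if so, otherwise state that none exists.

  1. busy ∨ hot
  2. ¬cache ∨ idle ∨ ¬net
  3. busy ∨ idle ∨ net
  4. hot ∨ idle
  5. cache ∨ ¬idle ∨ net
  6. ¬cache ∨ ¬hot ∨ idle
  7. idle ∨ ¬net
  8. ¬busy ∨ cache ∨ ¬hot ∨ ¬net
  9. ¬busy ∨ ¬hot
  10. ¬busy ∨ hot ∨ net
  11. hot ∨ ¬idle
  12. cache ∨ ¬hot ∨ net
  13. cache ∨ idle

cache = True; idle = True; busy = False; net = False; hot = True

Set cache = True.
Set idle = True.
  then (hot ∨ ¬idle) forces hot = True.
  then (¬busy ∨ ¬hot) forces busy = False.
Set net = False.
All clauses satisfied.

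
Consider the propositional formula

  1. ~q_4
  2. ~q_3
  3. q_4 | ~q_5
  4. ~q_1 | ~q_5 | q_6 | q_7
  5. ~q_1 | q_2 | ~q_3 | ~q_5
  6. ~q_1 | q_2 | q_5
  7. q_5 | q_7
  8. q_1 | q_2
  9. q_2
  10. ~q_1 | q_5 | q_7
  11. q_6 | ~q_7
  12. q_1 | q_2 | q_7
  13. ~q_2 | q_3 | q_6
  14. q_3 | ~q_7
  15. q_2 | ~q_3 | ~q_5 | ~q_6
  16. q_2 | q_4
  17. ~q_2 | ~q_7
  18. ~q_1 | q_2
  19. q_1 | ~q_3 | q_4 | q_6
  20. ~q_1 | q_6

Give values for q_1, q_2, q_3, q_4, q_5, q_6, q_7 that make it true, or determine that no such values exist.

Case q_3 = True:
  Clause (~q_3) is falsified — contradiction.
Case q_3 = False:
  (~q_4) forces q_4 = False.
  (q_4 | ~q_5) forces q_5 = False.
  (q_5 | q_7) forces q_7 = True.
  Clause (q_3 | ~q_7) is falsified — contradiction.
Both cases fail, so the formula is unsatisfiable.

The formula is unsatisfiable.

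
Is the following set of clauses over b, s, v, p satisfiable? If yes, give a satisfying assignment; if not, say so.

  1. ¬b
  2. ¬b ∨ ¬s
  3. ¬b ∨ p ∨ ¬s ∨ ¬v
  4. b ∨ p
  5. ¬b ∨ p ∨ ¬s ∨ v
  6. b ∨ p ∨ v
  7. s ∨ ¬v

Unit clause (¬b) forces b = False.
In (b ∨ p) only p is left, so p = True.
Set s = False.
  then (s ∨ ¬v) forces v = False.
Check each clause:
  (¬b): ¬b holds.
  (¬b ∨ ¬s): ¬b holds.
  (¬b ∨ p ∨ ¬s ∨ ¬v): ¬b holds.
  (b ∨ p): p holds.
  (¬b ∨ p ∨ ¬s ∨ v): ¬b holds.
  (b ∨ p ∨ v): p holds.
  (s ∨ ¬v): ¬v holds.
All clauses satisfied.

b=F, s=F, v=F, p=T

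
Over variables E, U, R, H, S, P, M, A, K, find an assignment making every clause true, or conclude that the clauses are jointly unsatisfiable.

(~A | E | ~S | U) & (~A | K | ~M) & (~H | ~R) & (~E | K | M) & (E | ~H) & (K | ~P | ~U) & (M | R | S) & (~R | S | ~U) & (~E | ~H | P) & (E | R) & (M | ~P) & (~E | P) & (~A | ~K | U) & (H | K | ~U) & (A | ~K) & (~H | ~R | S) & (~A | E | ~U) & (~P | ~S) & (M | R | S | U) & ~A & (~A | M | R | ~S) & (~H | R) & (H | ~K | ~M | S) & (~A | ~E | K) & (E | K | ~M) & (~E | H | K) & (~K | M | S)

E: False; U: False; R: True; H: False; S: True; P: False; M: False; A: False; K: False

Unit clause (~A) forces A = False.
In (A | ~K) only ~K is left, so K = False.
Set E = False.
  then (E | ~H) forces H = False.
  then (E | R) forces R = True.
  then (H | K | ~U) forces U = False.
  then (E | K | ~M) forces M = False.
  then (M | ~P) forces P = False.
Set S = True.
All clauses satisfied.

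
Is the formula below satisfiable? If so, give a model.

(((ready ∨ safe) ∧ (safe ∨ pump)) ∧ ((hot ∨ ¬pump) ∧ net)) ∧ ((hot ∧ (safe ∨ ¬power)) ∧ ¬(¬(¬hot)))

No satisfying assignment exists.

Case hot = True: the conjunct ¬(¬(¬hot)) becomes ¬(¬False) = False.
Case hot = False: the conjunct hot is False.
Both cases fail — unsatisfiable.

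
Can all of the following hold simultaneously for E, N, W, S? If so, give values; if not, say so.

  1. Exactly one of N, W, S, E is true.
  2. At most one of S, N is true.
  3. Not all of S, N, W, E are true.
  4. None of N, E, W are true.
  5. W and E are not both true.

E: False, N: False, W: False, S: True

  (1) {N, W, S, E}: 1 true — exactly one ✓
  (2) {S, N}: 1 true — at most one ✓
  (3) {S, N, W, E}: 1/4 true — not all ✓
  (4) {N, E, W}: 0 true — none ✓
  (5) W=F, E=F — not both ✓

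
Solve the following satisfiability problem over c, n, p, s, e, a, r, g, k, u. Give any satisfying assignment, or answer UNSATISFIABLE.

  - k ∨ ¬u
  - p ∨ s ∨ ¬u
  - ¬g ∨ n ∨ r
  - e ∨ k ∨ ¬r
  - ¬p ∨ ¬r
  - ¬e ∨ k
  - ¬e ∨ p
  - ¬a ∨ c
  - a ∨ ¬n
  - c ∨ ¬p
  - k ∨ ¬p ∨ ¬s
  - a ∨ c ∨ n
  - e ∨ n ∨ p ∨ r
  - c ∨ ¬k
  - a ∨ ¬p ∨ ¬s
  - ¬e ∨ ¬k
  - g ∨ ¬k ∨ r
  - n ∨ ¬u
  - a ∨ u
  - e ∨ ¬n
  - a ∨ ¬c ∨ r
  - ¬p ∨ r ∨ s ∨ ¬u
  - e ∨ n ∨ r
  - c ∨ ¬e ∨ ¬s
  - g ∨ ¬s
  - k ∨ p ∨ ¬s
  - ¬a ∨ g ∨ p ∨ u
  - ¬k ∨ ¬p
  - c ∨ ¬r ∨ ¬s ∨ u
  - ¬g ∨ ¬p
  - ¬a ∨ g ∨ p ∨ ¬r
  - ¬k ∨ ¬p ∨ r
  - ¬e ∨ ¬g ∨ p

c = True, n = False, p = False, s = False, e = False, a = True, r = True, g = True, k = True, u = False

Set c = True.
Try n = True:
  (a ∨ ¬n) forces a = True.
  (e ∨ ¬n) forces e = True.
  (¬e ∨ k) forces k = True.
  clause (¬e ∨ ¬k) is falsified — backtrack.
So n = False.
  then (n ∨ ¬u) forces u = False.
  then (a ∨ u) forces a = True.
Set p = False.
  then (¬e ∨ p) forces e = False.
  then (e ∨ n ∨ p ∨ r) forces r = True.
  then (¬a ∨ g ∨ p ∨ u) forces g = True.
  then (e ∨ k ∨ ¬r) forces k = True.
Set s = False.
All clauses satisfied.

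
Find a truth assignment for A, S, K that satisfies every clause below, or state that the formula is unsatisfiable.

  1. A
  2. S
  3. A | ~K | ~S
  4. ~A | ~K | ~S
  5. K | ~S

Case A = True:
  (S) forces S = True.
  (~A | ~K | ~S) forces K = False.
  Clause (K | ~S) is falsified — contradiction.
Case A = False:
  Clause (A) is falsified — contradiction.
Both cases fail, so the formula is unsatisfiable.

No satisfying assignment exists.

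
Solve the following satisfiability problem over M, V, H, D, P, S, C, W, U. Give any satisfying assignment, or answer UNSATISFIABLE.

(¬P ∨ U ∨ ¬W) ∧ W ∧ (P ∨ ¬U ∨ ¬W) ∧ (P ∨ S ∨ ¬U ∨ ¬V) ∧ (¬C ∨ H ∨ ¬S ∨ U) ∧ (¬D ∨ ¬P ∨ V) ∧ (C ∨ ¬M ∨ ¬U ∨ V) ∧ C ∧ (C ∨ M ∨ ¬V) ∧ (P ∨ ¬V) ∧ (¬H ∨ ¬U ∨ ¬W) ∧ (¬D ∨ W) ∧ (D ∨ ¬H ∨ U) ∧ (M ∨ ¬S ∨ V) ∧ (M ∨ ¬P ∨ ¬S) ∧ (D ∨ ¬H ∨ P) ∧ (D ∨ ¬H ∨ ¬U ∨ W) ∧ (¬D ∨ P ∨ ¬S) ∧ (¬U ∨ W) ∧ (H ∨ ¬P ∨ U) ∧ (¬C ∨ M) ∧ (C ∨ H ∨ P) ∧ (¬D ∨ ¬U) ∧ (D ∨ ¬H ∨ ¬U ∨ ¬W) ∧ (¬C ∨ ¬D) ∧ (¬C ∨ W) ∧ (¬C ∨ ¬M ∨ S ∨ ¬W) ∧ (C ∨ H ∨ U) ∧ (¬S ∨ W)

M=T, V=T, H=F, D=F, P=T, S=T, C=T, W=T, U=T

Unit clause (W) forces W = True.
Unit clause (C) forces C = True.
In (¬C ∨ M) only M is left, so M = True.
In (¬C ∨ ¬D) only ¬D is left, so D = False.
In (¬C ∨ ¬M ∨ S ∨ ¬W) only S is left, so S = True.
Set V = True.
  then (P ∨ ¬V) forces P = True.
  then (¬P ∨ U ∨ ¬W) forces U = True.
  then (¬H ∨ ¬U ∨ ¬W) forces H = False.
All clauses satisfied.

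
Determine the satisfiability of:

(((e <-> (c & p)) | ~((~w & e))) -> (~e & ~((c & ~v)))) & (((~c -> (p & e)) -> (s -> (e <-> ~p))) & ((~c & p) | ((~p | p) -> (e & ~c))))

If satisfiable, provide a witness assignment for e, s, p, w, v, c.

e = False, s = False, p = True, w = True, v = False, c = False

  ((e <-> (c & p)) | ~((~w & e))) -> (~e & ~((c & ~v))) = True
    (e <-> (c & p)) | ~((~w & e)) = True
      e <-> (c & p) = True
        c & p = False
      ~((~w & e)) = True
        ~w & e = False
          ~w = False
    ~e & ~((c & ~v)) = True
      ~e = True
      ~((c & ~v)) = True
        c & ~v = False
          ~v = True
  ((~c -> (p & e)) -> (s -> (e <-> ~p))) & ((~c & p) | ((~p | p) -> (e & ~c))) = True
    (~c -> (p & e)) -> (s -> (e <-> ~p)) = True
      ~c -> (p & e) = False
        ~c = True
        p & e = False
      s -> (e <-> ~p) = True
        e <-> ~p = True
          ~p = False
    (~c & p) | ((~p | p) -> (e & ~c)) = True
      ~c & p = True
        ~c = True
      (~p | p) -> (e & ~c) = False
        ~p | p = True
          ~p = False
        e & ~c = False
          ~c = True
Both conjuncts True, so the formula holds.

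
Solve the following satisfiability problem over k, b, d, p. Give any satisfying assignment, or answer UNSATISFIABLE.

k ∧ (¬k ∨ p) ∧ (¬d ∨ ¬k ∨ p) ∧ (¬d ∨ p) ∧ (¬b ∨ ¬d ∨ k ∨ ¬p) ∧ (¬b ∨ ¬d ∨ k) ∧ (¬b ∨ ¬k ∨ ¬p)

k=T; b=F; d=T; p=T

Unit clause (k) forces k = True.
In (¬k ∨ p) only p is left, so p = True.
In (¬b ∨ ¬k ∨ ¬p) only ¬b is left, so b = False.
Set d = True.
Check each clause:
  (k): k holds.
  (¬k ∨ p): p holds.
  (¬d ∨ ¬k ∨ p): p holds.
  (¬d ∨ p): p holds.
  (¬b ∨ ¬d ∨ k ∨ ¬p): ¬b holds.
  (¬b ∨ ¬d ∨ k): ¬b holds.
  (¬b ∨ ¬k ∨ ¬p): ¬b holds.
All clauses satisfied.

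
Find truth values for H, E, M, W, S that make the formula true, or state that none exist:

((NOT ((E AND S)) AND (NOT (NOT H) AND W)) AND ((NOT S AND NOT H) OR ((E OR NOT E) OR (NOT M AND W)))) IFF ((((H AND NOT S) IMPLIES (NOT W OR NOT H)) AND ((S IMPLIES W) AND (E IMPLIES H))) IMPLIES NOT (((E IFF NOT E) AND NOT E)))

H=T; E=F; M=T; W=T; S=T

  ((NOT ((E AND S)) AND (NOT (NOT H) AND W)) AND ((NOT S AND NOT H) OR ((E OR NOT E) OR (NOT M AND W)))) IFF ((((H AND NOT S) IMPLIES (NOT W OR NOT H)) AND ((S IMPLIES W) AND (E IMPLIES H))) IMPLIES NOT (((E IFF NOT E) AND NOT E))) = True
    (NOT ((E AND S)) AND (NOT (NOT H) AND W)) AND ((NOT S AND NOT H) OR ((E OR NOT E) OR (NOT M AND W))) = True
      NOT ((E AND S)) AND (NOT (NOT H) AND W) = True
        NOT ((E AND S)) = True
          E AND S = False
        NOT (NOT H) AND W = True
          NOT (NOT H) = True
            NOT H = False
      (NOT S AND NOT H) OR ((E OR NOT E) OR (NOT M AND W)) = True
        NOT S AND NOT H = False
          NOT S = False
          NOT H = False
        (E OR NOT E) OR (NOT M AND W) = True
          E OR NOT E = True
            NOT E = True
          NOT M AND W = False
            NOT M = False
    (((H AND NOT S) IMPLIES (NOT W OR NOT H)) AND ((S IMPLIES W) AND (E IMPLIES H))) IMPLIES NOT (((E IFF NOT E) AND NOT E)) = True
      ((H AND NOT S) IMPLIES (NOT W OR NOT H)) AND ((S IMPLIES W) AND (E IMPLIES H)) = True
        (H AND NOT S) IMPLIES (NOT W OR NOT H) = True
          H AND NOT S = False
            NOT S = False
          NOT W OR NOT H = False
            NOT W = False
            NOT H = False
        (S IMPLIES W) AND (E IMPLIES H) = True
          S IMPLIES W = True
          E IMPLIES H = True
      NOT (((E IFF NOT E) AND NOT E)) = True
        (E IFF NOT E) AND NOT E = False
          E IFF NOT E = False
            NOT E = True
          NOT E = True
The formula evaluates to True.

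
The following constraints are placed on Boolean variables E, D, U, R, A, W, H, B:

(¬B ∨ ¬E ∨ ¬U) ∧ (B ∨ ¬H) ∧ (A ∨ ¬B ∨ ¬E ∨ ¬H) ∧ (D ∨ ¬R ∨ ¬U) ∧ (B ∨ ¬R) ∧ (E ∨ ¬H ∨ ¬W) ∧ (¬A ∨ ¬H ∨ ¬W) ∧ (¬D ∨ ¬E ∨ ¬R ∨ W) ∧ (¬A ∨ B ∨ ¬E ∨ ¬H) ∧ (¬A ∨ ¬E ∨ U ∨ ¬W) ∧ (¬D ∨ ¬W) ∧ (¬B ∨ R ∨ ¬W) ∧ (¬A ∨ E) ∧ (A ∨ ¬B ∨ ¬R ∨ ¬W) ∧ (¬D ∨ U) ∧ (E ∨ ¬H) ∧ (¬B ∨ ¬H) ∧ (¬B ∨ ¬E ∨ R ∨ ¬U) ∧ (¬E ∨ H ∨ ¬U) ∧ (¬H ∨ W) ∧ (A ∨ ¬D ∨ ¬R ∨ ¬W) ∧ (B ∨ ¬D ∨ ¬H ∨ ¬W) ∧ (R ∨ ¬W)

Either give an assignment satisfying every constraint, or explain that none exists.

Set E = True.
Set D = False.
Try U = True:
  (¬B ∨ ¬E ∨ ¬U) forces B = False.
  (B ∨ ¬H) forces H = False.
  clause (¬E ∨ H ∨ ¬U) is falsified — backtrack.
So U = False.
Set R = False.
  then (R ∨ ¬W) forces W = False.
  then (¬H ∨ W) forces H = False.
Set A = False.
Set B = True.
All clauses satisfied.

E = True, D = False, U = False, R = False, A = False, W = False, H = False, B = True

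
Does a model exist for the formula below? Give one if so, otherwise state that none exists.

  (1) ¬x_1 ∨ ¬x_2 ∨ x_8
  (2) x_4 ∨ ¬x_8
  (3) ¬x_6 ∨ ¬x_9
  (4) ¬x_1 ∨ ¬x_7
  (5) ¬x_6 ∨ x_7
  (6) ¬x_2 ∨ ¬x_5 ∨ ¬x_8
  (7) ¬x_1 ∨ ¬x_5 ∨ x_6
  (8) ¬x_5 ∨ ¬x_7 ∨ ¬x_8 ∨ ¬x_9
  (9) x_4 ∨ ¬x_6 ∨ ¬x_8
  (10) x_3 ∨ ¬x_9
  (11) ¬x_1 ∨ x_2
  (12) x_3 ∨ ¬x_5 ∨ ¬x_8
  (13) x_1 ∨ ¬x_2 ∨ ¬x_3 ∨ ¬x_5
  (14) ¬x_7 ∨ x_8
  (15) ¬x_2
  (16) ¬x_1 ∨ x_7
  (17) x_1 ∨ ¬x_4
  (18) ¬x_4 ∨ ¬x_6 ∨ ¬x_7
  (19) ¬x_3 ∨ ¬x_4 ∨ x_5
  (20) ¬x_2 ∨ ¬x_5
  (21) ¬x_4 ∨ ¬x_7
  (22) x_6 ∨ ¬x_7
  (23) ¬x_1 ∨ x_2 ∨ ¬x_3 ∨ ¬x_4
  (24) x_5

x_1 = False, x_2 = False, x_3 = True, x_4 = False, x_5 = True, x_6 = False, x_7 = False, x_8 = False, x_9 = False

Unit clause (¬x_2) forces x_2 = False.
Unit clause (x_5) forces x_5 = True.
In (¬x_1 ∨ x_2) only ¬x_1 is left, so x_1 = False.
In (x_1 ∨ ¬x_4) only ¬x_4 is left, so x_4 = False.
In (x_4 ∨ ¬x_8) only ¬x_8 is left, so x_8 = False.
In (¬x_7 ∨ x_8) only ¬x_7 is left, so x_7 = False.
In (¬x_6 ∨ x_7) only ¬x_6 is left, so x_6 = False.
Set x_3 = True.
Set x_9 = False.
All clauses satisfied.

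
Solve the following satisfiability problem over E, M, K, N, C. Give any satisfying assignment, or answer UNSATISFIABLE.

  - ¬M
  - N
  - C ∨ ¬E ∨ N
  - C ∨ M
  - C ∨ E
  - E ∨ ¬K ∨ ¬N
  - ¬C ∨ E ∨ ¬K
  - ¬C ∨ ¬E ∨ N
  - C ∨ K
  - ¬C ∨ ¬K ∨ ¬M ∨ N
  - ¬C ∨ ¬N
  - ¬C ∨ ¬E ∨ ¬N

Unsatisfiable — no assignment works.

Case M = True:
  Clause (¬M) is falsified — contradiction.
Case M = False:
  (N) forces N = True.
  (C ∨ M) forces C = True.
  Clause (¬C ∨ ¬N) is falsified — contradiction.
Both cases fail, so the formula is unsatisfiable.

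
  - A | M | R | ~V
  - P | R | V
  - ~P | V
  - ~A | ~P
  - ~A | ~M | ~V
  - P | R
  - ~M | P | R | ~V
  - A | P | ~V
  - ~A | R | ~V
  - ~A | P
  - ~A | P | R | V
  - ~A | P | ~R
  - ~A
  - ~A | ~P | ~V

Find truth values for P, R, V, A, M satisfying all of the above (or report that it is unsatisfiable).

Unit clause (~A) forces A = False.
Set P = False.
  then (P | R) forces R = True.
  then (A | P | ~V) forces V = False.
Set M = False.
All clauses satisfied.

P: False, R: True, V: False, A: False, M: False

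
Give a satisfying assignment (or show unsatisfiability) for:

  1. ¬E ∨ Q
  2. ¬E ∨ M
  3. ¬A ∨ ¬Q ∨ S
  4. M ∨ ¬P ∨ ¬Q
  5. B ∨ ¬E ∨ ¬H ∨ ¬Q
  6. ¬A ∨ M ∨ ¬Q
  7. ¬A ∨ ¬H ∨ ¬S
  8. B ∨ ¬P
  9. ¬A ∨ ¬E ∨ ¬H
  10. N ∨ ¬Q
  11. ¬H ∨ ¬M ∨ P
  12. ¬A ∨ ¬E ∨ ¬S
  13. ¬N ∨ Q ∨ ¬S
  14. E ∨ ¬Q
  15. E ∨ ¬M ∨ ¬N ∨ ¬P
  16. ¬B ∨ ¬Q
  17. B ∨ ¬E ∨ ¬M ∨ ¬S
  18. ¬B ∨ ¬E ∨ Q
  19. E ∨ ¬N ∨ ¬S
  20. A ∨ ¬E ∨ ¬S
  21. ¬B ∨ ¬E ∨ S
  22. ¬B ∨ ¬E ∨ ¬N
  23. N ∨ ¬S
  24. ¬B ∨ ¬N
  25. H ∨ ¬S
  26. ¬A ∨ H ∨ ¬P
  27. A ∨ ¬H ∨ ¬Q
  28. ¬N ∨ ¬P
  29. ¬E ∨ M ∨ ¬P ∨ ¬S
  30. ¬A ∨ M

A = False, Q = False, S = False, N = False, E = False, M = True, P = False, B = True, H = False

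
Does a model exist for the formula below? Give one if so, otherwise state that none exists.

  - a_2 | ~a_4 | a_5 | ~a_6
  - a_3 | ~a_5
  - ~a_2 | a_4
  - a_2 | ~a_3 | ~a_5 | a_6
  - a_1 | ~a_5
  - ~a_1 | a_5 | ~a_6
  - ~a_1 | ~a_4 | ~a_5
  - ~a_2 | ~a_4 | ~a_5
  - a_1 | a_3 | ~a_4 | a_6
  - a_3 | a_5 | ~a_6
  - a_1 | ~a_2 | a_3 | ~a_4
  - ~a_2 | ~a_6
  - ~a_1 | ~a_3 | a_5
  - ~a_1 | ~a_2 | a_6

Set a_1 = False.
  then (a_1 | ~a_5) forces a_5 = False.
Set a_2 = True.
  then (~a_2 | a_4) forces a_4 = True.
  then (a_1 | ~a_2 | a_3 | ~a_4) forces a_3 = True.
  then (~a_2 | ~a_6) forces a_6 = False.
All clauses satisfied.

a_1=F, a_2=T, a_3=T, a_4=T, a_5=F, a_6=F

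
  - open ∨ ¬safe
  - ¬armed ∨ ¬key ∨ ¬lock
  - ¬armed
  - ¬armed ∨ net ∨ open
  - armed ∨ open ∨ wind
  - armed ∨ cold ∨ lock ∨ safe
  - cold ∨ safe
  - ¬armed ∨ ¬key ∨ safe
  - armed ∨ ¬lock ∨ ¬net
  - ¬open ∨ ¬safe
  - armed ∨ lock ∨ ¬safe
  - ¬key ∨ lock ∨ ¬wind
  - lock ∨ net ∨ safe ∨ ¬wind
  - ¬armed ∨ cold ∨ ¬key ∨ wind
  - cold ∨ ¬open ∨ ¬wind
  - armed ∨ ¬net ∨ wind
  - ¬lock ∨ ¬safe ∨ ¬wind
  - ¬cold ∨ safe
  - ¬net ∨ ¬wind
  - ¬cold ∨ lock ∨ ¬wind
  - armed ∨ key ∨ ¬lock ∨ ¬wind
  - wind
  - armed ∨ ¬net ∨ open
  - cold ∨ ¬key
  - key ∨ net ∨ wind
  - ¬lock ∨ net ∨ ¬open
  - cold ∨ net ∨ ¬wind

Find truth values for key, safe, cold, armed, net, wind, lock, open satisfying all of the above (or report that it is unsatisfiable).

Unsatisfiable — no assignment works.

Case safe = True:
  (open ∨ ¬safe) forces open = True.
  Clause (¬open ∨ ¬safe) is falsified — contradiction.
Case safe = False:
  (¬armed) forces armed = False.
  (cold ∨ safe) forces cold = True.
  Clause (¬cold ∨ safe) is falsified — contradiction.
Both cases fail, so the formula is unsatisfiable.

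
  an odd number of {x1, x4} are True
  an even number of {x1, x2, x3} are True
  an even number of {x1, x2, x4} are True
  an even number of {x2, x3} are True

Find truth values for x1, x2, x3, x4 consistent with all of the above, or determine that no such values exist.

x1=F, x2=T, x3=T, x4=T

{x1, x4}: 1 true → odd ✓
{x1, x2, x3}: 2 true → even ✓
{x1, x2, x4}: 2 true → even ✓
{x2, x3}: 2 true → even ✓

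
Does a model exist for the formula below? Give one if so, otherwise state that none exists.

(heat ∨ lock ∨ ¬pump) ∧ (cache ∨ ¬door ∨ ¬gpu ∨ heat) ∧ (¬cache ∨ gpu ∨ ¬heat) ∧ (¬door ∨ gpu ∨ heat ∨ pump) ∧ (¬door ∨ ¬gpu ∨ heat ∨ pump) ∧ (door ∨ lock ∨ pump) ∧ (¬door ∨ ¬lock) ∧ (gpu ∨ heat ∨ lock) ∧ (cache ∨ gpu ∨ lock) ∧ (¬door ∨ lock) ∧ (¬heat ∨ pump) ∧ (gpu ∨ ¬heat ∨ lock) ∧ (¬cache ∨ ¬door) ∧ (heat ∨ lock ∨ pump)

Set lock = False.
  then (¬door ∨ lock) forces door = False.
  then (door ∨ lock ∨ pump) forces pump = True.
  then (heat ∨ lock ∨ ¬pump) forces heat = True.
  then (gpu ∨ ¬heat ∨ lock) forces gpu = True.
Set cache = False.
All clauses satisfied.

lock = False, cache = False, pump = True, gpu = True, door = False, heat = True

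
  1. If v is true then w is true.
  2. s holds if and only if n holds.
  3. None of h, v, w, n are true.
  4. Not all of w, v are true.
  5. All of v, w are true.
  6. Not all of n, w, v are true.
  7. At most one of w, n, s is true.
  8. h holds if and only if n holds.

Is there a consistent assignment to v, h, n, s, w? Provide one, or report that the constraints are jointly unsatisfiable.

Case v = True:
  Constraint (3) is violated (v=T) — contradiction.
Case v = False:
  Constraint (5) is violated (v=F) — contradiction.
Both cases fail — unsatisfiable.

No satisfying assignment exists.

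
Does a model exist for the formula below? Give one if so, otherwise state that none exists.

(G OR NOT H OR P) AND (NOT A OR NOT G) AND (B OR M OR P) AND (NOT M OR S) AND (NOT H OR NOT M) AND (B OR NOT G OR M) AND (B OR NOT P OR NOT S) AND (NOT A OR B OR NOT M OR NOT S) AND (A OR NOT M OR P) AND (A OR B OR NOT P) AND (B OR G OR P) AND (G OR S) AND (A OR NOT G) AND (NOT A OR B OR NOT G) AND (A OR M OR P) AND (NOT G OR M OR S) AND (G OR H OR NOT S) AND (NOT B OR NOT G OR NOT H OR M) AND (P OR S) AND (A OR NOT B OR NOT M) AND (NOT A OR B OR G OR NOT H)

Try M = True:
  (NOT M OR S) forces S = True.
  (NOT H OR NOT M) forces H = False.
  (G OR H OR NOT S) forces G = True.
  (NOT A OR NOT G) forces A = False.
  clause (A OR NOT G) is falsified — backtrack.
So M = False.
Set A = False.
  then (A OR NOT G) forces G = False.
  then (A OR M OR P) forces P = True.
  then (A OR B OR NOT P) forces B = True.
  then (G OR S) forces S = True.
  then (G OR H OR NOT S) forces H = True.
All clauses satisfied.

M = False, A = False, G = False, B = True, P = True, S = True, H = True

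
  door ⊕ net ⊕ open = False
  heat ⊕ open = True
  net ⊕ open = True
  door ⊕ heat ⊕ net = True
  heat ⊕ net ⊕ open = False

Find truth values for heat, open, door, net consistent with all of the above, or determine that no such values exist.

heat = True; open = False; door = True; net = True

door ⊕ net ⊕ open = T ⊕ T ⊕ F = False ✓
heat ⊕ open = T ⊕ F = True ✓
net ⊕ open = T ⊕ F = True ✓
door ⊕ heat ⊕ net = T ⊕ T ⊕ T = True ✓
heat ⊕ net ⊕ open = T ⊕ T ⊕ F = False ✓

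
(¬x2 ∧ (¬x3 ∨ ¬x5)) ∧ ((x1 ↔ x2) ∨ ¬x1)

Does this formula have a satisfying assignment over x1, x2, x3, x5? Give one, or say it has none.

x1=F, x2=F, x3=F, x5=F

  ¬x2 ∧ (¬x3 ∨ ¬x5) = True
    ¬x2 = True
    ¬x3 ∨ ¬x5 = True
      ¬x3 = True
      ¬x5 = True
  (x1 ↔ x2) ∨ ¬x1 = True
    x1 ↔ x2 = True
    ¬x1 = True
Both conjuncts True, so the formula holds.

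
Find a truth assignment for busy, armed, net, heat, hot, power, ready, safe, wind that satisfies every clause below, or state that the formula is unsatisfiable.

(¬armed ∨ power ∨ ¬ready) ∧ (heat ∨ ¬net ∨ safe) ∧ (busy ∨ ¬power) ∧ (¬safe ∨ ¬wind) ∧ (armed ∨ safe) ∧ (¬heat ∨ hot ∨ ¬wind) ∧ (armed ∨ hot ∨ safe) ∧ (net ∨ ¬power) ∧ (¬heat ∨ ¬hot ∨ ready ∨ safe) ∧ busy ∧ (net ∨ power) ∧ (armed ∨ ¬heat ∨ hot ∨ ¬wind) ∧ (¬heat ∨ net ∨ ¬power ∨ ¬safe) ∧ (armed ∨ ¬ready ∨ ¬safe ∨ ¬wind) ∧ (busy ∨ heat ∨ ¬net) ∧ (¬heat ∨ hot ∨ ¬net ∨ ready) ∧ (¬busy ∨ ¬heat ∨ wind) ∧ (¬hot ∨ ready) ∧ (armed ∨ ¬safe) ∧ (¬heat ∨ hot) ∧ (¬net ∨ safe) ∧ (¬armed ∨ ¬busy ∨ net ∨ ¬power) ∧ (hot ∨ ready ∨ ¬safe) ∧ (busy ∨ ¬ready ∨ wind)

Unit clause (busy) forces busy = True.
Try armed = False:
  (armed ∨ safe) forces safe = True.
  clause (armed ∨ ¬safe) is falsified — backtrack.
So armed = True.
Set net = True.
  then (¬net ∨ safe) forces safe = True.
  then (¬safe ∨ ¬wind) forces wind = False.
  then (¬busy ∨ ¬heat ∨ wind) forces heat = False.
Set hot = False.
  then (hot ∨ ready ∨ ¬safe) forces ready = True.
  then (¬armed ∨ power ∨ ¬ready) forces power = True.
All clauses satisfied.

busy: True, armed: True, net: True, heat: False, hot: False, power: True, ready: True, safe: True, wind: False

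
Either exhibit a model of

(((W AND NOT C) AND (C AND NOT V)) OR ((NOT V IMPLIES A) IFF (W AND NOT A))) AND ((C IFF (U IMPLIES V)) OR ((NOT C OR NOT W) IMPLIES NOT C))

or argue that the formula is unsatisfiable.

V = True; U = True; A = False; W = True; C = False

  ((W AND NOT C) AND (C AND NOT V)) OR ((NOT V IMPLIES A) IFF (W AND NOT A)) = True
    (W AND NOT C) AND (C AND NOT V) = False
      W AND NOT C = True
        NOT C = True
      C AND NOT V = False
        NOT V = False
    (NOT V IMPLIES A) IFF (W AND NOT A) = True
      NOT V IMPLIES A = True
        NOT V = False
      W AND NOT A = True
        NOT A = True
  (C IFF (U IMPLIES V)) OR ((NOT C OR NOT W) IMPLIES NOT C) = True
    C IFF (U IMPLIES V) = False
      U IMPLIES V = True
    (NOT C OR NOT W) IMPLIES NOT C = True
      NOT C OR NOT W = True
        NOT C = True
        NOT W = False
      NOT C = True
Both conjuncts True, so the formula holds.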